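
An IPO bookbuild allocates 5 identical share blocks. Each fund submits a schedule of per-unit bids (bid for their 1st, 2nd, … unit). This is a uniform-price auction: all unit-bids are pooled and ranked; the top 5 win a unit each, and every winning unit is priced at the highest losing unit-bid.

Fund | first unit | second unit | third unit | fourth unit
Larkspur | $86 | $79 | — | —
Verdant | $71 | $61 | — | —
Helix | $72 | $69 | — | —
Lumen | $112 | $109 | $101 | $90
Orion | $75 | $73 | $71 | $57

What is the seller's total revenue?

Total revenue: $395

Pooled unit-bids ranked (top 5): 112 (Lumen-1), 109 (Lumen-2), 101 (Lumen-3), 90 (Lumen-4), 86 (Larkspur-1)
First bid not allocated: $79.
Allocation: Larkspur 1, Lumen 4. Every unit priced at $79.
Revenue = 5 × 79 = $395.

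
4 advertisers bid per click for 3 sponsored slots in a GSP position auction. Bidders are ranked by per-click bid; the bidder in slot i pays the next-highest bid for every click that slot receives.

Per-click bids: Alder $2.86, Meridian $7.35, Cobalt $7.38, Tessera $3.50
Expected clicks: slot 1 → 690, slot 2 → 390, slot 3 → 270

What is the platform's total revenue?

Ranked by bid: $7.38 (Cobalt) > $7.35 (Meridian) > $3.50 (Tessera) > $2.86 (Alder)
Slot 1: Cobalt pays $7.35 × 690 = $5071.50
Slot 2: Meridian pays $3.50 × 390 = $1365.00
Slot 3: Tessera pays $2.86 × 270 = $772.20
Total = $7208.70

Total revenue: $7208.70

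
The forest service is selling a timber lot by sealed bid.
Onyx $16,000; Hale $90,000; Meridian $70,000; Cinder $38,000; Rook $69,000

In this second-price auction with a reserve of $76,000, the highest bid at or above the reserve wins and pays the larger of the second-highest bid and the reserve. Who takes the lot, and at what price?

Hale pays $76,000

Bids in order: 90,000 (Hale) > 70,000 (Meridian) > 69,000 (Rook) > 38,000 (Cinder) > 16,000 (Onyx)
Hale has the top bid at or above the reserve ($90,000).
Second-highest bid $70,000 is below the reserve $76,000, so the reserve binds → payment $76,000.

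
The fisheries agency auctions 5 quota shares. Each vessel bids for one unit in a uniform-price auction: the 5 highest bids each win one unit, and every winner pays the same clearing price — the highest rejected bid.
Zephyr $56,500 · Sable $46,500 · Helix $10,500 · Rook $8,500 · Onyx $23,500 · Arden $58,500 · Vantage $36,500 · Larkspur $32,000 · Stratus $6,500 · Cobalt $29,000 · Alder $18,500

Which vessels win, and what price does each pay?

Arden, Zephyr, Sable, Vantage, Larkspur; each pays $29,000

Bids ranked high→low: 58,500 (Arden), 56,500 (Zephyr), 46,500 (Sable), 36,500 (Vantage), 32,000 (Larkspur), 29,000 (Cobalt), 23,500 (Onyx), …
Winners (5 units): Arden, Zephyr, Sable, Vantage, Larkspur.
First losing bid is Cobalt's $29,000, which sets the uniform price.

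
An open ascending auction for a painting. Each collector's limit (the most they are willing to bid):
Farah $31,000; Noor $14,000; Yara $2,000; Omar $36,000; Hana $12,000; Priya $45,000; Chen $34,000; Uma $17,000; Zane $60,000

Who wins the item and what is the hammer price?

Limits ranked: 60,000 (Zane) > 45,000 (Priya) > 36,000 (Omar) > 34,000 (Chen) > 31,000 (Farah) > 17,000 (Uma) > …
Priya is the last rival to drop out, at $45,000; Zane remains and wins at that price.

Zane wins at $45,000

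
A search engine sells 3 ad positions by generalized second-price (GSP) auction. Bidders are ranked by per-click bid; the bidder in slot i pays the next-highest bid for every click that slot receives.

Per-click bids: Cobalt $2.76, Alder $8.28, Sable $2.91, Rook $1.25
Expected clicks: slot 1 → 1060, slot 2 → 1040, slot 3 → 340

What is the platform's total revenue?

Total revenue: $6380.00

Per-click bids in order: $8.28 (Alder) > $2.91 (Sable) > $2.76 (Cobalt) > $1.25 (Rook)
Slot 1: Alder pays $2.91 × 1060 = $3084.60
Slot 2: Sable pays $2.76 × 1040 = $2870.40
Slot 3: Cobalt pays $1.25 × 340 = $425.00
Total = $6380.00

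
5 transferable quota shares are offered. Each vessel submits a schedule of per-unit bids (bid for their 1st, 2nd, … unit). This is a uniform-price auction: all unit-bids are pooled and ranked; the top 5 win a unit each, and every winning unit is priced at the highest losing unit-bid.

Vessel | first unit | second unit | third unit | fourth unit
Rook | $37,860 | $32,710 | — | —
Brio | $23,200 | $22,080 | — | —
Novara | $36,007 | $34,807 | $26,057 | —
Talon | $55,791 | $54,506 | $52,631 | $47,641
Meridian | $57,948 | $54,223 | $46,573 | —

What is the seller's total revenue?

Total revenue: $238,205

Pooled unit-bids ranked (top 5): 57,948 (Meridian-1), 55,791 (Talon-1), 54,506 (Talon-2), 54,223 (Meridian-2), 52,631 (Talon-3)
The (k+1)-th unit-bid is $47,641.
Allocation: Meridian 2, Talon 3. Every unit priced at $47,641.
Revenue = 5 × 47,641 = $238,205.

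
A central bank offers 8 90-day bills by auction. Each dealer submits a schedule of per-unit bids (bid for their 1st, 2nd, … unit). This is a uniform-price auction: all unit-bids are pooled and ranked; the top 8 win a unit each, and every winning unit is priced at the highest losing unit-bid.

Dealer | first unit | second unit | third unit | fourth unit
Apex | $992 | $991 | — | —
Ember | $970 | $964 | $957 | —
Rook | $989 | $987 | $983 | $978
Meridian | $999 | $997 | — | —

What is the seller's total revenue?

Total revenue: $7,760

Pooled unit-bids ranked (top 8): 999 (Meridian-1), 997 (Meridian-2), 992 (Apex-1), 991 (Apex-2), 989 (Rook-1), 987 (Rook-2), 983 (Rook-3), 978 (Rook-4)
First bid not allocated: $970.
Allocation: Apex 2, Meridian 2, Rook 4. Every unit priced at $970.
Revenue = 8 × 970 = $7,760.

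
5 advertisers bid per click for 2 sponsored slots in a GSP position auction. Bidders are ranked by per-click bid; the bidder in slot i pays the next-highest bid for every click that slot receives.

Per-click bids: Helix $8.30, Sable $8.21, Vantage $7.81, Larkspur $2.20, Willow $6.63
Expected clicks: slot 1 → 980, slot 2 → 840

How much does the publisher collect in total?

Per-click bids in order: $8.30 (Helix) > $8.21 (Sable) > $7.81 (Vantage) > …
Slot 1: Helix pays $8.21 × 980 = $8045.80
Slot 2: Sable pays $7.81 × 840 = $6560.40
Total = $14606.20

Total revenue: $14606.20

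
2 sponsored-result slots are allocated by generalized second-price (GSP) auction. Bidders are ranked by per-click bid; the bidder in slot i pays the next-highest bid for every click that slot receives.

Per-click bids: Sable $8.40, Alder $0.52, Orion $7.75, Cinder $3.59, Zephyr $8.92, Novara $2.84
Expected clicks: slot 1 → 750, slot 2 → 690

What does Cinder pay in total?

Sorting advertisers: $8.92 (Zephyr) > $8.40 (Sable) > $7.75 (Orion) > …
Cinder ranks below slot 2 → no slot, pays nothing.

Cinder pays $0.00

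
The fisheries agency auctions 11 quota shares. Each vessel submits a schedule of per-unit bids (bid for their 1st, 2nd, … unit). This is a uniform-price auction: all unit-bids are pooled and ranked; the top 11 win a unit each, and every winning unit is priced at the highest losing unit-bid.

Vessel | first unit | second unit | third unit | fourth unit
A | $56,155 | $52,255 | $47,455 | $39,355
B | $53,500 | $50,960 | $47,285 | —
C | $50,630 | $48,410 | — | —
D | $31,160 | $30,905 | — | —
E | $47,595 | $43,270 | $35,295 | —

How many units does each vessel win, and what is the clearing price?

Merging the schedules and taking the best 11: 56,155 (A-1), 53,500 (B-1), 52,255 (A-2), 50,960 (B-2), 50,630 (C-1), 48,410 (C-2), 47,595 (E-1), 47,455 (A-3), 47,285 (B-3), 43,270 (E-2), 39,355 (A-4)
Highest rejected unit-bid = $35,295.
Allocation: A 4, B 3, C 2, E 2.

A 4, B 3, C 2, E 2; clearing price $35,295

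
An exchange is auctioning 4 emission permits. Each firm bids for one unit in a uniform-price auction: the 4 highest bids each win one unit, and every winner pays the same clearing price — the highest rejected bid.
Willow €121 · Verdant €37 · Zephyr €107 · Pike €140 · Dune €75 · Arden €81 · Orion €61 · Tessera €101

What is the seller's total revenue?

Total revenue: €324

Ordering the bids: 140 (Pike), 121 (Willow), 107 (Zephyr), 101 (Tessera), 81 (Arden), 75 (Dune), …
Top 4: Pike, Willow, Zephyr, Tessera.
Highest unsuccessful bid: €81 → clearing price.
Total revenue = 4 × €81 = €324.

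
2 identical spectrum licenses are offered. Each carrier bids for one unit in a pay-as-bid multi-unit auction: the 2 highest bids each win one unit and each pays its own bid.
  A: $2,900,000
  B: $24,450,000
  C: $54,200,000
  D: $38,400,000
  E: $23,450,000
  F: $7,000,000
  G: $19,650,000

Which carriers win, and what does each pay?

C $54,200,000, D $38,400,000

Sorting: 54,200,000 (C), 38,400,000 (D), 24,450,000 (B), 23,450,000 (E), …
Top 2: C, D.
Each winner pays its own bid: C $54,200,000, D $38,400,000.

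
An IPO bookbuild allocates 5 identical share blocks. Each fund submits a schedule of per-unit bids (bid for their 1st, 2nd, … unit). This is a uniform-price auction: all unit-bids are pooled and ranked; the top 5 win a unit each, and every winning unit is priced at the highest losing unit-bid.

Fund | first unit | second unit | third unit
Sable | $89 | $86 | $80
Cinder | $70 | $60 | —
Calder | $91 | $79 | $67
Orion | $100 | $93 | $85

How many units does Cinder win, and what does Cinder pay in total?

Cinder: 0 units, pays $0

Merging the schedules and taking the best 5: 100 (Orion-1), 93 (Orion-2), 91 (Calder-1), 89 (Sable-1), 86 (Sable-2)
Highest rejected unit-bid = $85.
Cinder wins 0 unit(s) at $85 each.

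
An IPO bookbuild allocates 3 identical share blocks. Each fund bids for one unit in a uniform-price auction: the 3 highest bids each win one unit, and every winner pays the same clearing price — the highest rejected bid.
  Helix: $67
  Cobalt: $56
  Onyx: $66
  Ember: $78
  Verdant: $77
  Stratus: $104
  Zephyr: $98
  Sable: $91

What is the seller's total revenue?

Total revenue: $234

Sorting: 104 (Stratus), 98 (Zephyr), 91 (Sable), 78 (Ember), 77 (Verdant), …
Top 3: Stratus, Zephyr, Sable.
Highest unsuccessful bid: $78 → clearing price.
Total revenue = 3 × $78 = $234.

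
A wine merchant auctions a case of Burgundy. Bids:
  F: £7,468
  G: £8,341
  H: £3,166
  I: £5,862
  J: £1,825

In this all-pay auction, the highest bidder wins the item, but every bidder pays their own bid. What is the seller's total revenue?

All-pay auction: the highest bidder wins the item, but every bidder pays their own bid.
Bids in order: 8,341 (G) > 7,468 (F) > 5,862 (I) > 3,166 (H) > 1,825 (J)
G wins with the top bid; all bids are sunk regardless.
Every bidder forfeits their bid regardless of winning.
Revenue = 7,468 + 8,341 + 3,166 + 5,862 + 1,825 = £26,662.

Total revenue: £26,662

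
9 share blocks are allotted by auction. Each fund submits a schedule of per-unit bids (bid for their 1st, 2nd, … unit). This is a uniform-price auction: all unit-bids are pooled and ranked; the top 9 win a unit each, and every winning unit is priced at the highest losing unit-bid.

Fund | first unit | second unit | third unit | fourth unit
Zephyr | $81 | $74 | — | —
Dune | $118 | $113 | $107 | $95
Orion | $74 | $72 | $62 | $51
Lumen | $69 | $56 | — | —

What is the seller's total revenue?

All unit-bids, highest first — top 9: 118 (Dune-1), 113 (Dune-2), 107 (Dune-3), 95 (Dune-4), 81 (Zephyr-1), 74 (Zephyr-2), 74 (Orion-1), 72 (Orion-2), 69 (Lumen-1)
First bid not allocated: $62.
Allocation: Dune 4, Lumen 1, Orion 2, Zephyr 2. Every unit priced at $62.
Revenue = 9 × 62 = $558.

Total revenue: $558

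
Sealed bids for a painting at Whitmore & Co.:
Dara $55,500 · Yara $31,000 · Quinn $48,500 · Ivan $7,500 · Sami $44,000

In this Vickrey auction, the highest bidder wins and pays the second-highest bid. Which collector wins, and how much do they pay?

Bids in order: 55,500 (Dara) > 48,500 (Quinn) > 44,000 (Sami) > 31,000 (Yara) > 7,500 (Ivan)
Dara is highest; pays the second-highest bid, $48,500.

Dara pays $48,500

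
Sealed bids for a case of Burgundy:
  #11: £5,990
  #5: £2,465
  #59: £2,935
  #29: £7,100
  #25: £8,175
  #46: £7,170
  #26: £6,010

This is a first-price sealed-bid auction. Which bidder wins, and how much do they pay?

Bids ranked: 8,175 (#25) > 7,170 (#46) > 7,100 (#29) > 6,010 (#26) > 5,990 (#11) > 2,935 (#59) > …
First-price: #25 pays what they bid, £8,175.

#25 pays £8,175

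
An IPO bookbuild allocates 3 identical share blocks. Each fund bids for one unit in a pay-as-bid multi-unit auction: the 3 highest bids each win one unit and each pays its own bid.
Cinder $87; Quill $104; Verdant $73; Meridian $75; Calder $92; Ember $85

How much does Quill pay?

Quill pays $104

Sorting: 104 (Quill), 92 (Calder), 87 (Cinder), 85 (Ember), 75 (Meridian), …
The 3 highest are Quill, Calder, Cinder.
Quill wins → own bid $104.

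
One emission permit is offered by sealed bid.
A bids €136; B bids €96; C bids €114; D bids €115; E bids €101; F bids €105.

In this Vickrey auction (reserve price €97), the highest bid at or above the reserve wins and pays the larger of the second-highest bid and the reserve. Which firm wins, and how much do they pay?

A pays €115

Vickrey auction (reserve price €97): the highest bid at or above the reserve wins and pays the larger of the second-highest bid and the reserve.
Bids ranked: 136 (A) > 115 (D) > 114 (C) > 105 (F) > 101 (E) > 96 (B)
A has the top bid at or above the reserve (€136).
max(second-highest €115, reserve €97) = €115; the reserve does not bind.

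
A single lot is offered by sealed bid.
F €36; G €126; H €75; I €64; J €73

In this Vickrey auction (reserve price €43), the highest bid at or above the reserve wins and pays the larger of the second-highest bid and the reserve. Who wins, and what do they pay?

Bids ranked: 126 (G) > 75 (H) > 73 (J) > 64 (I) > 36 (F)
Highest eligible bid: G at €126.
max(second-highest €75, reserve €43) = €75; the reserve does not bind.

G pays €75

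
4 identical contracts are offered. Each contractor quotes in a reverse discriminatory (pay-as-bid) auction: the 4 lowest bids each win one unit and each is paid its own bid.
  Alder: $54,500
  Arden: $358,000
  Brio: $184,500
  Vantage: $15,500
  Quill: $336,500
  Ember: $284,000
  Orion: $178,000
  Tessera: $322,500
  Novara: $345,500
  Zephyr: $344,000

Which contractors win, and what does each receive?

Sorting: 15,500 (Vantage), 54,500 (Alder), 178,000 (Orion), 184,500 (Brio), 284,000 (Ember), 322,500 (Tessera), …
The 4 lowest are Vantage, Alder, Orion, Brio.
Each winner is paid its own bid: Vantage $15,500, Alder $54,500, Orion $178,000, Brio $184,500.

Vantage $15,500, Alder $54,500, Orion $178,000, Brio $184,500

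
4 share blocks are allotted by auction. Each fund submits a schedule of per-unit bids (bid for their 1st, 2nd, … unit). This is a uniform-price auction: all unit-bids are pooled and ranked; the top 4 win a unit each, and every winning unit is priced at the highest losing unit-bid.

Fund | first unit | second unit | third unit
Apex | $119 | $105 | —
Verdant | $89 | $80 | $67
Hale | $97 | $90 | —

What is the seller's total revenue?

Total revenue: $356

Merging the schedules and taking the best 4: 119 (Apex-1), 105 (Apex-2), 97 (Hale-1), 90 (Hale-2)
Highest rejected unit-bid = $89.
Allocation: Apex 2, Hale 2. Every unit priced at $89.
Revenue = 4 × 89 = $356.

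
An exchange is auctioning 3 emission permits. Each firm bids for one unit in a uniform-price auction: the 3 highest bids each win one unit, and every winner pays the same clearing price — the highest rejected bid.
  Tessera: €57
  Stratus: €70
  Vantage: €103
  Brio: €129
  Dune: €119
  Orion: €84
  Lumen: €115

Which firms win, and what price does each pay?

Sorting: 129 (Brio), 119 (Dune), 115 (Lumen), 103 (Vantage), 84 (Orion), …
Top 3: Brio, Dune, Lumen.
First losing bid is Vantage's €103, which sets the uniform price.

Brio, Dune, Lumen; each pays €103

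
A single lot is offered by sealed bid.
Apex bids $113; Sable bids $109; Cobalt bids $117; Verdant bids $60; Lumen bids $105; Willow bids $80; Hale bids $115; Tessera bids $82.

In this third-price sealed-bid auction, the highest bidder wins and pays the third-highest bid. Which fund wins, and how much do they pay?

Rule: the highest bidder wins and pays the third-highest bid.
Bids in order: 117 (Cobalt) > 115 (Hale) > 113 (Apex) > 109 (Sable) > 105 (Lumen) > 82 (Tessera) > …
Cobalt is highest; pays the third-highest bid, $113.

Cobalt pays $113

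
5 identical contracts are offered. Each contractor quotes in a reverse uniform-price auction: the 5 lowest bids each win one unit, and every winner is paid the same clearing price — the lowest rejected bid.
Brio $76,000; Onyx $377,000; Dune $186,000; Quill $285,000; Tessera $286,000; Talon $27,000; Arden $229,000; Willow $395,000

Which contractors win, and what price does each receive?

Bids ranked low→high: 27,000 (Talon), 76,000 (Brio), 186,000 (Dune), 229,000 (Arden), 285,000 (Quill), 286,000 (Tessera), 377,000 (Onyx), …
Winners (5 units): Talon, Brio, Dune, Arden, Quill.
First losing bid is Tessera's $286,000, which sets the uniform price.

Talon, Brio, Dune, Arden, Quill; each is paid $286,000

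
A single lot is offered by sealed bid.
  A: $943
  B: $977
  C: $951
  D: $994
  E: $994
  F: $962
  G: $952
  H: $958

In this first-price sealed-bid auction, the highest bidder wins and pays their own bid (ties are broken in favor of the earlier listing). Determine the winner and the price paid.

D pays $994

First-price sealed-bid auction: the highest bidder wins and pays their own bid.
Bids ranked: 994 (D) > 994 (E) > 977 (B) > 962 (F) > 958 (H) > 952 (G) > …
D and E tie at $994; tie-break gives it to D.
First-price: D pays what they bid, $994.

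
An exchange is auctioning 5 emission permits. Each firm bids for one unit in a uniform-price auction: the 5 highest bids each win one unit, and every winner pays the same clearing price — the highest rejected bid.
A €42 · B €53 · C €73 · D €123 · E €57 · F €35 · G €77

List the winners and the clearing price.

D, G, C, E, B; each pays €42

Bids ranked high→low: 123 (D), 77 (G), 73 (C), 57 (E), 53 (B), 42 (A), 35 (F)
Winners (5 units): D, G, C, E, B.
First losing bid is A's €42, which sets the uniform price.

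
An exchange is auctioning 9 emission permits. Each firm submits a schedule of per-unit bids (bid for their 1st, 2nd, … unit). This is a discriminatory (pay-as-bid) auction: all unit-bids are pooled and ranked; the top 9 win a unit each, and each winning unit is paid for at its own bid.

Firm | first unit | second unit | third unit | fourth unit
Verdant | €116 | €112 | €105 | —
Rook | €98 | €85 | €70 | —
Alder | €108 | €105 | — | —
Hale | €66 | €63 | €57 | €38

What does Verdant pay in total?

Verdant pays €333

All unit-bids, highest first — top 9: 116 (Verdant-1), 112 (Verdant-2), 108 (Alder-1), 105 (Verdant-3), 105 (Alder-2), 98 (Rook-1), 85 (Rook-2), 70 (Rook-3), 66 (Hale-1)
Next rejected bid: €63 (not a price — pay-as-bid).
Verdant's winning unit-bids: 116 + 112 + 105 = €333.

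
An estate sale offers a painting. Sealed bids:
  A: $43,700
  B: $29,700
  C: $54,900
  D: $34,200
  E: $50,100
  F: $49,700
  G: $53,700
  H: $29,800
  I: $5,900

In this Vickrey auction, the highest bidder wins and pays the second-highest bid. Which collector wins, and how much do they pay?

Bids ranked: 54,900 (C) > 53,700 (G) > 50,100 (E) > 49,700 (F) > 43,700 (A) > 34,200 (D) > …
C is highest; pays the second-highest bid, $53,700.

C pays $53,700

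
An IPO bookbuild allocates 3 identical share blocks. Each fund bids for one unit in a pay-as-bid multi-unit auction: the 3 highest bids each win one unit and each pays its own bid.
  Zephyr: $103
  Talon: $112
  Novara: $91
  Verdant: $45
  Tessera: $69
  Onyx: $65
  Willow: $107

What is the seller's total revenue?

Sorting: 112 (Talon), 107 (Willow), 103 (Zephyr), 91 (Novara), 69 (Tessera), …
Winners (3 units): Talon, Willow, Zephyr.
Total revenue = 112 + 107 + 103 = $322.

Total revenue: $322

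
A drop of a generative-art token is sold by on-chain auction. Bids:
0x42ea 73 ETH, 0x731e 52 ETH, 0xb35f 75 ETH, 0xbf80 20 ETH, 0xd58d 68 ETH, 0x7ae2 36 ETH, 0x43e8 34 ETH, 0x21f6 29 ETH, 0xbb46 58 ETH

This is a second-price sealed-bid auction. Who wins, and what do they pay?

0xb35f pays 73 ETH

Bids ranked: 75 (0xb35f) > 73 (0x42ea) > 68 (0xd58d) > 58 (0xbb46) > 52 (0x731e) > 36 (0x7ae2) > …
0xb35f wins with the highest bid; price is set by the runner-up at 73 ETH.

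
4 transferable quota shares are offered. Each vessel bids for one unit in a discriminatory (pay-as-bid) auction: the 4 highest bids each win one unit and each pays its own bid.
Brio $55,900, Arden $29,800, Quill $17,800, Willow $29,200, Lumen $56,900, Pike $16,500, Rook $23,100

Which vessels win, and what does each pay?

Bids ranked high→low: 56,900 (Lumen), 55,900 (Brio), 29,800 (Arden), 29,200 (Willow), 23,100 (Rook), 17,800 (Quill), …
The 4 highest are Lumen, Brio, Arden, Willow.
Each winner pays its own bid: Lumen $56,900, Brio $55,900, Arden $29,800, Willow $29,200.

Lumen $56,900, Brio $55,900, Arden $29,800, Willow $29,200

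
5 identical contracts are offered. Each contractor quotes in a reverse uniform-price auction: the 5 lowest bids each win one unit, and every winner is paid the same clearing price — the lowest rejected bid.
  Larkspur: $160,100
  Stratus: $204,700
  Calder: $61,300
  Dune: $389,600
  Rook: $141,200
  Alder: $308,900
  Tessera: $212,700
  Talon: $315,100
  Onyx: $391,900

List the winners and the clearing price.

Calder, Rook, Larkspur, Stratus, Tessera; each is paid $308,900

Bids ranked low→high: 61,300 (Calder), 141,200 (Rook), 160,100 (Larkspur), 204,700 (Stratus), 212,700 (Tessera), 308,900 (Alder), 315,100 (Talon), …
Lowest 5: Calder, Rook, Larkspur, Stratus, Tessera.
First losing bid is Alder's $308,900, which sets the uniform price.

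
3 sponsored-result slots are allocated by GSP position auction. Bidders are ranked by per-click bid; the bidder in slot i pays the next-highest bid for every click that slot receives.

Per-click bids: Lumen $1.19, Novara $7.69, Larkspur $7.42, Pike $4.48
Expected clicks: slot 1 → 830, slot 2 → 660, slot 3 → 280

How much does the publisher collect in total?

Total revenue: $9448.60

Per-click bids in order: $7.69 (Novara) > $7.42 (Larkspur) > $4.48 (Pike) > $1.19 (Lumen)
Slot 1: Novara pays $7.42 × 830 = $6158.60
Slot 2: Larkspur pays $4.48 × 660 = $2956.80
Slot 3: Pike pays $1.19 × 280 = $333.20
Total = $9448.60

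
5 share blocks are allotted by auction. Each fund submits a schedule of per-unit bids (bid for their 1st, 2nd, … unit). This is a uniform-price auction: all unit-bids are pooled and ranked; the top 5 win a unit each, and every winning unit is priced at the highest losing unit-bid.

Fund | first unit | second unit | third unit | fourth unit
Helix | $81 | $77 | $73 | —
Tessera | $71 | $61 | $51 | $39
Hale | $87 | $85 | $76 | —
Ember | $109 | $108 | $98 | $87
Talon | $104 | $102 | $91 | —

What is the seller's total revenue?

Total revenue: $455

All unit-bids, highest first — top 5: 109 (Ember-1), 108 (Ember-2), 104 (Talon-1), 102 (Talon-2), 98 (Ember-3)
First bid not allocated: $91.
Allocation: Ember 3, Talon 2. Every unit priced at $91.
Revenue = 5 × 91 = $455.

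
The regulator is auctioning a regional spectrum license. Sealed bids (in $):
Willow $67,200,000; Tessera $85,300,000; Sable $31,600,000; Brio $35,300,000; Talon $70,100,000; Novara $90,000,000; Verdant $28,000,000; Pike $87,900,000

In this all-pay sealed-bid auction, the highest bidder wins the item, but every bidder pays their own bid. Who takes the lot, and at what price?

Bids ranked: 90,000,000 (Novara) > 87,900,000 (Pike) > 85,300,000 (Tessera) > 70,100,000 (Talon) > 67,200,000 (Willow) > 35,300,000 (Brio) > …
Novara wins with the top bid; all bids are sunk regardless.

Novara pays $90,000,000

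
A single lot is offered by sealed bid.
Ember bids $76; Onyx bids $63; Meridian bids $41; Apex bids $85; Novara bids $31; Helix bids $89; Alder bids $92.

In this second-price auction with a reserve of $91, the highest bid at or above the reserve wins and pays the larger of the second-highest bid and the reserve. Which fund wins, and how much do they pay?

Second-price auction with a reserve of $91: the highest bid at or above the reserve wins and pays the larger of the second-highest bid and the reserve.
Bids in order: 92 (Alder) > 89 (Helix) > 85 (Apex) > 76 (Ember) > 63 (Onyx) > 41 (Meridian) > …
Alder has the top bid at or above the reserve ($92).
Second-highest bid $89 is below the reserve $91, so the reserve binds → payment $91.

Alder pays $91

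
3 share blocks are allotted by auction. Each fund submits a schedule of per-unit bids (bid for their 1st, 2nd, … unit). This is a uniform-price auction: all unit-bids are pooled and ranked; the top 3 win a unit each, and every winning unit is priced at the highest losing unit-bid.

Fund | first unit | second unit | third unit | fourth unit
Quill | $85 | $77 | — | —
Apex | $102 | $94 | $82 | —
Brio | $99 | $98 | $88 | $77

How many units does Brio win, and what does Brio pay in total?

Brio: 2 units, pays $188

All unit-bids, highest first — top 3: 102 (Apex-1), 99 (Brio-1), 98 (Brio-2)
Highest rejected unit-bid = $94.
Brio wins 2 unit(s) at $94 each.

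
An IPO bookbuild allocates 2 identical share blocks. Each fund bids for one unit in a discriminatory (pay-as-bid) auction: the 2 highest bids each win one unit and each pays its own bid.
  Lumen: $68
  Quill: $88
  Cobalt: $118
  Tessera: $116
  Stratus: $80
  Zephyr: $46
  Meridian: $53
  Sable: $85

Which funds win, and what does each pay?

Ordering the bids: 118 (Cobalt), 116 (Tessera), 88 (Quill), 85 (Sable), …
Winners (2 units): Cobalt, Tessera.
Each winner pays its own bid: Cobalt $118, Tessera $116.

Cobalt $118, Tessera $116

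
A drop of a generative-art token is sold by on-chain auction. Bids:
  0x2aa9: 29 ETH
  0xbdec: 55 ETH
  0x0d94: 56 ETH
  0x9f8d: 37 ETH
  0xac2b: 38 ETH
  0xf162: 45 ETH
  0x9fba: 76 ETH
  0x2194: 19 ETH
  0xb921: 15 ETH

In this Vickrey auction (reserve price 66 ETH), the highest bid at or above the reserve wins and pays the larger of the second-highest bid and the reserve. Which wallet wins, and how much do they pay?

0x9fba pays 66 ETH

Rule: the highest bid at or above the reserve wins and pays the larger of the second-highest bid and the reserve.
Bids in order: 76 (0x9fba) > 56 (0x0d94) > 55 (0xbdec) > 45 (0xf162) > 38 (0xac2b) > 37 (0x9f8d) > …
Highest eligible bid: 0x9fba at 76 ETH.
Second-highest bid 56 ETH is below the reserve 66 ETH, so the reserve binds → payment 66 ETH.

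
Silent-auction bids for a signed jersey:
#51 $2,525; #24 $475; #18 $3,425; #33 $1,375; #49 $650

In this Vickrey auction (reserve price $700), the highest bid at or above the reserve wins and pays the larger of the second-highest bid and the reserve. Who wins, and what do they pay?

#18 pays $2,525

Vickrey auction (reserve price $700): the highest bid at or above the reserve wins and pays the larger of the second-highest bid and the reserve.
Bids ranked: 3,425 (#18) > 2,525 (#51) > 1,375 (#33) > 650 (#49) > 475 (#24)
#18 has the top bid at or above the reserve ($3,425).
max(second-highest $2,525, reserve $700) = $2,525; the reserve does not bind.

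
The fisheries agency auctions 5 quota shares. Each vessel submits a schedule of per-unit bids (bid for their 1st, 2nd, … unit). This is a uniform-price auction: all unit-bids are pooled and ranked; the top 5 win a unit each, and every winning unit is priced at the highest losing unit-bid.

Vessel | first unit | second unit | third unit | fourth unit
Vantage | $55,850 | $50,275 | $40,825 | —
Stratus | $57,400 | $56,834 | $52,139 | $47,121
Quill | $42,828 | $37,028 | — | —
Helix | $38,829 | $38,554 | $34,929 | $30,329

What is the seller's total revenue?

All unit-bids, highest first — top 5: 57,400 (Stratus-1), 56,834 (Stratus-2), 55,850 (Vantage-1), 52,139 (Stratus-3), 50,275 (Vantage-2)
First bid not allocated: $47,121.
Allocation: Stratus 3, Vantage 2. Every unit priced at $47,121.
Revenue = 5 × 47,121 = $235,605.

Total revenue: $235,605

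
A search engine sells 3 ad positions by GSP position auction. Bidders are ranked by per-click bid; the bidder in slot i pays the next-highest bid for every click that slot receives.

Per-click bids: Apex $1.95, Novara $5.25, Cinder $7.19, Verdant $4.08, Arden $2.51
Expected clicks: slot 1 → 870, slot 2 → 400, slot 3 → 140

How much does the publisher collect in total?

Total revenue: $6550.90

Ranked by bid: $7.19 (Cinder) > $5.25 (Novara) > $4.08 (Verdant) > $2.51 (Arden) > …
Slot 1: Cinder pays $5.25 × 870 = $4567.50
Slot 2: Novara pays $4.08 × 400 = $1632.00
Slot 3: Verdant pays $2.51 × 140 = $351.40
Total = $6550.90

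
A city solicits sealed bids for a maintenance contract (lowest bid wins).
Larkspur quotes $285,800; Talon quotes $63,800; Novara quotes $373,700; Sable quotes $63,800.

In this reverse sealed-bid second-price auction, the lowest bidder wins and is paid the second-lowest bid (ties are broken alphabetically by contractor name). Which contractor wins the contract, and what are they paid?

Sable is paid $63,800

Rule: the lowest bidder wins and is paid the second-lowest bid.
Bids in order: 63,800 (Sable) < 63,800 (Talon) < 285,800 (Larkspur) < 373,700 (Novara)
Tie at $63,800 → Sable wins by tie-break.
Sable wins with the lowest bid; price is set by the runner-up at $63,800.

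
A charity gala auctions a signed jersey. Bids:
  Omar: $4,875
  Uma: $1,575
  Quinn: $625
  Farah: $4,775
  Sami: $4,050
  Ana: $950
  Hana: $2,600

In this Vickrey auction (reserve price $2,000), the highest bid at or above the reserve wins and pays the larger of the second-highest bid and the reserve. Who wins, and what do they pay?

Bids in order: 4,875 (Omar) > 4,775 (Farah) > 4,050 (Sami) > 2,600 (Hana) > 1,575 (Uma) > 950 (Ana) > …
Omar has the top bid at or above the reserve ($4,875).
max(second-highest $4,775, reserve $2,000) = $4,775; the reserve does not bind.

Omar pays $4,775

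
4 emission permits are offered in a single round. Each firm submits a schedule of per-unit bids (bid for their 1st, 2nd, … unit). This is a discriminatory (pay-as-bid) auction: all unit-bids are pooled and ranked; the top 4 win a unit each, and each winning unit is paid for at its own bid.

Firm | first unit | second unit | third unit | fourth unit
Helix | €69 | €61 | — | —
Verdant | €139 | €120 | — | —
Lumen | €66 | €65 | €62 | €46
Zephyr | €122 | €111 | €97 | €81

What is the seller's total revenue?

Total revenue: €492

Pooled unit-bids ranked (top 4): 139 (Verdant-1), 122 (Zephyr-1), 120 (Verdant-2), 111 (Zephyr-2)
Next rejected bid: €97 (not a price — pay-as-bid).
Each winning unit pays its own bid.
Revenue = 139 + 122 + 120 + 111 = €492.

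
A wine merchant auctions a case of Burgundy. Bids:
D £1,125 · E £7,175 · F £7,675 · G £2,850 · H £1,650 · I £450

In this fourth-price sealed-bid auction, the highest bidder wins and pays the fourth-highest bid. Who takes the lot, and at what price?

F pays £1,650

Fourth-price sealed-bid auction: the highest bidder wins and pays the fourth-highest bid.
Sorting bids: 7,675 (F) > 7,175 (E) > 2,850 (G) > 1,650 (H) > 1,125 (D) > 450 (I)
F wins; payment is bid #4 in the ranking = £1,650.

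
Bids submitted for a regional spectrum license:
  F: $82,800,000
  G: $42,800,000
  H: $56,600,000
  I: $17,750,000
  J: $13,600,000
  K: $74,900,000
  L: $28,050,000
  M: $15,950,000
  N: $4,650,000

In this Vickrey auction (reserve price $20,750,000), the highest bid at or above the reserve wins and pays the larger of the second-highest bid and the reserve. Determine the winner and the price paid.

F pays $74,900,000

Vickrey auction (reserve price $20,750,000): the highest bid at or above the reserve wins and pays the larger of the second-highest bid and the reserve.
Bids ranked: 82,800,000 (F) > 74,900,000 (K) > 56,600,000 (H) > 42,800,000 (G) > 28,050,000 (L) > 17,750,000 (I) > …
F has the top bid at or above the reserve ($82,800,000).
Second-highest bid $74,900,000 exceeds the reserve $20,750,000 → payment $74,900,000.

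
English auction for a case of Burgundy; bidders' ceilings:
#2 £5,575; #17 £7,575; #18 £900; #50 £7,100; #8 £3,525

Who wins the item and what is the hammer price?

Ascending (English) auction: the price rises until one bidder remains; the winner pays the price at which the last rival dropped out.
Sorting limits: 7,575 (#17) > 7,100 (#50) > 5,575 (#2) > 3,525 (#8) > 900 (#18)
#50 is the last rival to drop out, at £7,100; #17 remains and wins at that price.

#17 wins at £7,100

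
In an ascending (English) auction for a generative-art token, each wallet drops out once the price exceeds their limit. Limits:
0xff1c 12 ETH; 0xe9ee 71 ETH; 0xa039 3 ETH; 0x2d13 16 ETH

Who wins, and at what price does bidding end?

Limits in order: 71 (0xe9ee) > 16 (0x2d13) > 12 (0xff1c) > 3 (0xa039)
Bidding ends when 0x2d13 exits at 16 ETH; 0xe9ee takes it.

0xe9ee wins at 16 ETH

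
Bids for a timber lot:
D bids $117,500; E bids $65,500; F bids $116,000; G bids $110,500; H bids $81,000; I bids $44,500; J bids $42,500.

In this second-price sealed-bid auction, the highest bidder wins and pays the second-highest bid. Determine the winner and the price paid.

D pays $116,000

Sorting bids: 117,500 (D) > 116,000 (F) > 110,500 (G) > 81,000 (H) > 65,500 (E) > 44,500 (I) > …
D is highest; pays the second-highest bid, $116,000.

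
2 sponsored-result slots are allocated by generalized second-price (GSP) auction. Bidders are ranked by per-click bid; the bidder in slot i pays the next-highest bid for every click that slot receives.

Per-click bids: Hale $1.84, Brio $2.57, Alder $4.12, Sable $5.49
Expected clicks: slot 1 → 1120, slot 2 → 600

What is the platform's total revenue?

Total revenue: $6156.40

Ranked by bid: $5.49 (Sable) > $4.12 (Alder) > $2.57 (Brio) > …
Slot 1: Sable pays $4.12 × 1120 = $4614.40
Slot 2: Alder pays $2.57 × 600 = $1542.00
Total = $6156.40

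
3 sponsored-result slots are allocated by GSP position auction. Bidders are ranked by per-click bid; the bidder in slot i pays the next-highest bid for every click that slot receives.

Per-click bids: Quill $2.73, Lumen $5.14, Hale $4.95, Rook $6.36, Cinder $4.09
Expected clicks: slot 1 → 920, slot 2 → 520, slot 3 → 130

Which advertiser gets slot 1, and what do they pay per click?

Rook; $5.14 per click

Sorting advertisers: $6.36 (Rook) > $5.14 (Lumen) > $4.95 (Hale) > $4.09 (Cinder) > …
Slot 1 goes to the first-ranked bidder, Rook, who pays the next bid down: $5.14/click.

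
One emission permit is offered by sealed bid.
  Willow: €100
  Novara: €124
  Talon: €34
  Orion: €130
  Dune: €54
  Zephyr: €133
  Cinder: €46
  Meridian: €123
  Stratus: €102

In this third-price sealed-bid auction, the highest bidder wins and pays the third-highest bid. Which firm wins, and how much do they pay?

Zephyr pays €124

Sorting bids: 133 (Zephyr) > 130 (Orion) > 124 (Novara) > 123 (Meridian) > 102 (Stratus) > 100 (Willow) > …
Zephyr wins; payment is bid #3 in the ranking = €124.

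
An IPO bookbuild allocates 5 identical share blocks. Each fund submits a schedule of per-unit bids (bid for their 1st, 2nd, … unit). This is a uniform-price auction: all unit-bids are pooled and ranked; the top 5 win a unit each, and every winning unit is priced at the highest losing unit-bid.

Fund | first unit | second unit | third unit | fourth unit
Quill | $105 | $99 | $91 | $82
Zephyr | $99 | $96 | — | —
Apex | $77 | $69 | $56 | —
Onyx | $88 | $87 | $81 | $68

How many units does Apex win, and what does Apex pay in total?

Apex: 0 units, pays $0

Pooled unit-bids ranked (top 5): 105 (Quill-1), 99 (Quill-2), 99 (Zephyr-1), 96 (Zephyr-2), 91 (Quill-3)
Highest rejected unit-bid = $88.
Apex wins 0 unit(s) at $88 each.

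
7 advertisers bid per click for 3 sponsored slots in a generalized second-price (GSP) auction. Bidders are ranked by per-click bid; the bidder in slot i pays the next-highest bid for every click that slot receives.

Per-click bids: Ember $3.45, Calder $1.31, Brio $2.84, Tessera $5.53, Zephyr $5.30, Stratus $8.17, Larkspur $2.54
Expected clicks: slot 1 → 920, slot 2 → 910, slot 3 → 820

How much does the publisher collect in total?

Total revenue: $12739.60

Ranked by bid: $8.17 (Stratus) > $5.53 (Tessera) > $5.30 (Zephyr) > $3.45 (Ember) > …
Slot 1: Stratus pays $5.53 × 920 = $5087.60
Slot 2: Tessera pays $5.30 × 910 = $4823.00
Slot 3: Zephyr pays $3.45 × 820 = $2829.00
Total = $12739.60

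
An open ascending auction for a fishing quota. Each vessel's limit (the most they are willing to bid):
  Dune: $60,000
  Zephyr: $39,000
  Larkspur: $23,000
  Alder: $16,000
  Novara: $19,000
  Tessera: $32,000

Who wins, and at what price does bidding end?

Dune wins at $39,000

Ascending (English) auction: the price rises until one bidder remains; the winner pays the price at which the last rival dropped out.
Limits in order: 60,000 (Dune) > 39,000 (Zephyr) > 32,000 (Tessera) > 23,000 (Larkspur) > 19,000 (Novara) > 16,000 (Alder)
Bidding ends when Zephyr exits at $39,000; Dune takes it.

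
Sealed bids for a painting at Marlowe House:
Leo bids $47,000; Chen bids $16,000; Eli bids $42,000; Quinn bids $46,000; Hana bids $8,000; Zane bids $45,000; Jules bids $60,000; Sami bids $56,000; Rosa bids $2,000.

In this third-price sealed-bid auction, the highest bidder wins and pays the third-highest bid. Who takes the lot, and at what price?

Jules pays $47,000

Bids in order: 60,000 (Jules) > 56,000 (Sami) > 47,000 (Leo) > 46,000 (Quinn) > 45,000 (Zane) > 42,000 (Eli) > …
Jules is highest; pays the third-highest bid, $47,000.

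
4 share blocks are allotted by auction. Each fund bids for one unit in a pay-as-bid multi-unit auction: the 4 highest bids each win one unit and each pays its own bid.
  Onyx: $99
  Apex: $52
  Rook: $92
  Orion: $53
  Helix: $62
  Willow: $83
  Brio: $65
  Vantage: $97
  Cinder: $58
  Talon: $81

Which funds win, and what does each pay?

Onyx $99, Vantage $97, Rook $92, Willow $83

Bids ranked high→low: 99 (Onyx), 97 (Vantage), 92 (Rook), 83 (Willow), 81 (Talon), 65 (Brio), …
The 4 highest are Onyx, Vantage, Rook, Willow.
Each winner pays its own bid: Onyx $99, Vantage $97, Rook $92, Willow $83.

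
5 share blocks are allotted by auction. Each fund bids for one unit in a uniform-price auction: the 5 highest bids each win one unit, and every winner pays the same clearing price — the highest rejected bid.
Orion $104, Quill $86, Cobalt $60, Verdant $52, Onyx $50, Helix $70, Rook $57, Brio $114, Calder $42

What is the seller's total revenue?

Sorting: 114 (Brio), 104 (Orion), 86 (Quill), 70 (Helix), 60 (Cobalt), 57 (Rook), 52 (Verdant), …
Top 5: Brio, Orion, Quill, Helix, Cobalt.
First losing bid is Rook's $57, which sets the uniform price.
Total revenue = 5 × $57 = $285.

Total revenue: $285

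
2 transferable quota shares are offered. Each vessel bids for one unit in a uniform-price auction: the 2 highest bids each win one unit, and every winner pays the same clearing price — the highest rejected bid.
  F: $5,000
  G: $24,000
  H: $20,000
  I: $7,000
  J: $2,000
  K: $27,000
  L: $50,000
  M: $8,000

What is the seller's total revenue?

Total revenue: $48,000

Sorting: 50,000 (L), 27,000 (K), 24,000 (G), 20,000 (H), …
Top 2: L, K.
Highest unsuccessful bid: $24,000 → clearing price.
Total revenue = 2 × $24,000 = $48,000.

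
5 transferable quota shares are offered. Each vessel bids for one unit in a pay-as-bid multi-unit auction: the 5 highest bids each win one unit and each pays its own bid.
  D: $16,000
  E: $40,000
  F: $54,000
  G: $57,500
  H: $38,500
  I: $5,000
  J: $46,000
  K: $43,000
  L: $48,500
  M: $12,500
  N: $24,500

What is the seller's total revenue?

Total revenue: $249,000

Ordering the bids: 57,500 (G), 54,000 (F), 48,500 (L), 46,000 (J), 43,000 (K), 40,000 (E), 38,500 (H), …
The 5 highest are G, F, L, J, K.
Total revenue = 57,500 + 54,000 + 48,500 + 46,000 + 43,000 = $249,000.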